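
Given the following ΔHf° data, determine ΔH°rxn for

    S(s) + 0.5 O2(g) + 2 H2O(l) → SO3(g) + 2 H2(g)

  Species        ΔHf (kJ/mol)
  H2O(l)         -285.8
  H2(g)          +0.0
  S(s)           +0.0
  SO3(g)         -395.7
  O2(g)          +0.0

ΔH°rxn = 175.9 kJ/mol

Products: 1·(-395.7) + 2·(+0.0) = -395.7
Reactants: 1·(+0.0) + 1/2·(+0.0) + 2·(-285.8) = -571.6
ΔH°rxn = (-395.7) − (-571.6) = 175.9 kJ/mol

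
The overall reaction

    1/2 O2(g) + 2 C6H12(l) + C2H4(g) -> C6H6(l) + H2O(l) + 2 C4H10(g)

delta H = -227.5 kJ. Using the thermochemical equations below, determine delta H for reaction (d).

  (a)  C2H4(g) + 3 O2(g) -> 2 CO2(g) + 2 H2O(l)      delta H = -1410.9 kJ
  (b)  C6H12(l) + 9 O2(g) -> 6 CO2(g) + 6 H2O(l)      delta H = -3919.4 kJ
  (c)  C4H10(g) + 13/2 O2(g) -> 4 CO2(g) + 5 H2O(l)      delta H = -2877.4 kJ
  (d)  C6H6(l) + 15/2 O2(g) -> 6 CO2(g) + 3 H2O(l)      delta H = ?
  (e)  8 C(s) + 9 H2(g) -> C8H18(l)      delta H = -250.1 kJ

delta H = -3267.4 kJ

(a) as written (C2H4(g) already on the reactant side): -1410.9 kJ
(b) × 2 (×2 to match 2 C6H12(l) in the target): (2)·(-3919.4) = -7838.8 kJ
(c) reversed and × 2 (C4H10(g) must end up as a product; ×2 to match 2 C4H10(g) in the target): (-2)·(-2877.4) = +5754.8 kJ
(d) reversed (C6H6(l) must end up as a product): contributes −x
(e): not needed (H2(g) appears nowhere else).
-227.5 = (-1410.9) + (-7838.8) + (+5754.8) − x
x = (-227.5 − (-3494.9)) / (-1) = -3267.4 kJ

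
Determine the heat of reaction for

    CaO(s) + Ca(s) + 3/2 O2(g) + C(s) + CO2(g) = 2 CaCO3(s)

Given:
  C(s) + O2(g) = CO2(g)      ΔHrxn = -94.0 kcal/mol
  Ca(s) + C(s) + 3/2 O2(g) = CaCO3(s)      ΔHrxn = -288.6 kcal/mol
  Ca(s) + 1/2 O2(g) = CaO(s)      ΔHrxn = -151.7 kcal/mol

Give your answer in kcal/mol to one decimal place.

equation 1 reversed (reverse to put CO2(g) on the reactant side): +94.0 kcal/mol
equation 2 × 2 (×2 to match 2 CaCO3(s) in the target): (2)·(-288.6) = -577.2 kcal/mol
equation 3 reversed (reverse to put CaO(s) on the reactant side): +151.7 kcal/mol
By Hess's law, ΔHrxn = (-1)·(-94.0) + (2)·(-288.6) + (-1)·(-151.7) = -331.5 kcal/mol

ΔHrxn = -331.5 kcal/mol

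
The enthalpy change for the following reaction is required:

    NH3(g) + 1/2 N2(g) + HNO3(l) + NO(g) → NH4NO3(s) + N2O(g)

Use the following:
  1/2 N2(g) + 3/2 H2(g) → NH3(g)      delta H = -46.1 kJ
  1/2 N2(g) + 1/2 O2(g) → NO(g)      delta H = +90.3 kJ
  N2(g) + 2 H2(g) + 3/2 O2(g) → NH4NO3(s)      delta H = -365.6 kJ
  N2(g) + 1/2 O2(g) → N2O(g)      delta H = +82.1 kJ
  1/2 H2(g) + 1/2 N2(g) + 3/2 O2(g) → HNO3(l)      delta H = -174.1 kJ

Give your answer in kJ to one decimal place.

equation 1 reversed: +46.1 kJ
equation 2 reversed: -90.3 kJ
equation 3 as written: -365.6 kJ
equation 4 as written: +82.1 kJ
equation 5 reversed: +174.1 kJ
delta H = (-1)·(-46.1) + (-1)·(+90.3) + (1)·(-365.6) + (1)·(+82.1) + (-1)·(-174.1) = -153.6 kJ

delta H = -153.6 kJ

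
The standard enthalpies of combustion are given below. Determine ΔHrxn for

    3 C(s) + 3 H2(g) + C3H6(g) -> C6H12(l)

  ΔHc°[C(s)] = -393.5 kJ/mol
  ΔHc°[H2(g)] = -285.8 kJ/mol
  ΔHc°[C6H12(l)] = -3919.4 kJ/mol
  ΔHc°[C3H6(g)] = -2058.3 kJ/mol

Using ΔH = Σ nΔHc°(reactants) − Σ nΔHc°(products):
= [3·(-393.5) + 3·(-285.8) + 1·(-2058.3)] − [1·(-3919.4)]
= -176.8 kJ/mol

ΔHrxn = -176.8 kJ/mol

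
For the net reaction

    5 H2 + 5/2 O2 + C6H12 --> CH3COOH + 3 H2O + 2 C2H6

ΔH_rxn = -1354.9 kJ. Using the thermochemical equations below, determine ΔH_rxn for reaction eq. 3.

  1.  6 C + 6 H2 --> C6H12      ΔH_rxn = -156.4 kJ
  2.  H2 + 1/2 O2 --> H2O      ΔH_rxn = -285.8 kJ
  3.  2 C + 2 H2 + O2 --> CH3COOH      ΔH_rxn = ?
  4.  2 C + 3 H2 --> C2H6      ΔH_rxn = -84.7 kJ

eq. 1 reversed: +156.4 kJ
eq. 2 × 3: (3)·(-285.8) = -857.4 kJ
eq. 3 as written: contributes x
eq. 4 × 2: (2)·(-84.7) = -169.4 kJ
-1354.9 = (+156.4) + (-857.4) + (-169.4) + x
x = (-1354.9 − (-870.4)) / (1) = -484.5 kJ

ΔH_rxn = -484.5 kJ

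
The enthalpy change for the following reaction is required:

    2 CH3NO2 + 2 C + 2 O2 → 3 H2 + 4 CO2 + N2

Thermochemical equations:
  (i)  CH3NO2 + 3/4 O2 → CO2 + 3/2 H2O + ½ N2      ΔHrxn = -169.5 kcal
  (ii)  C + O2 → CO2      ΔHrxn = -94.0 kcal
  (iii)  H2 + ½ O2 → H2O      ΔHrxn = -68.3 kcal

(i) × 2: (2)·(-169.5) = -339.0 kcal
(ii) × 2: (2)·(-94.0) = -188.0 kcal
(iii) reversed and × 3: (-3)·(-68.3) = +204.9 kcal
By Hess's law, ΔHrxn = (2)·(-169.5) + (2)·(-94.0) + (-3)·(-68.3) = -322.1 kcal

ΔHrxn = -322.1 kcal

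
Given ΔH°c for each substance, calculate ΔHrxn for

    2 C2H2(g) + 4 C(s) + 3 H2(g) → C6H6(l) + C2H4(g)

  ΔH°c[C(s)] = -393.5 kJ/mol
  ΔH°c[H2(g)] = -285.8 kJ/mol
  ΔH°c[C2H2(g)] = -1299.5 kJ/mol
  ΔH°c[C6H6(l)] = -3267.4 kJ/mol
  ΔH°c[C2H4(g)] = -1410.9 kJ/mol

With combustion enthalpies, reactants minus products:
= [2·(-1299.5) + 4·(-393.5) + 3·(-285.8)] − [1·(-3267.4) + 1·(-1410.9)]
= -352.1 kJ/mol

ΔHrxn = -352.1 kJ/mol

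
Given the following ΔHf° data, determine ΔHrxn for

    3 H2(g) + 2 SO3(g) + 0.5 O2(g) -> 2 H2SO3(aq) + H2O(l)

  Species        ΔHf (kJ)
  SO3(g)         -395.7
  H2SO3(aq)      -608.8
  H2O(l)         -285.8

ΔHrxn = -712.0 kJ

Products: 2·(-608.8) + 1·(-285.8) = -1503.4
Reactants: 3·(+0.0) + 2·(-395.7) + 1/2·(+0.0) = -791.4
ΔHrxn = (-1503.4) − (-791.4) = -712.0 kJ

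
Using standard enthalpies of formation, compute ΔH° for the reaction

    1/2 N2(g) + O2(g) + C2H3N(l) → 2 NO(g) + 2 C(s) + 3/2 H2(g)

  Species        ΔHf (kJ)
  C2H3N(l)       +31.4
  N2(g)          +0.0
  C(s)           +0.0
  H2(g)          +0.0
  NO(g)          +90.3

ΔH° = 149.2 kJ

Products: 2·(+90.3) + 2·(+0.0) + 3/2·(+0.0) = +180.6
Reactants: 1/2·(+0.0) + 1·(+0.0) + 1·(+31.4) = +31.4
ΔH° = (+180.6) − (+31.4) = 149.2 kJ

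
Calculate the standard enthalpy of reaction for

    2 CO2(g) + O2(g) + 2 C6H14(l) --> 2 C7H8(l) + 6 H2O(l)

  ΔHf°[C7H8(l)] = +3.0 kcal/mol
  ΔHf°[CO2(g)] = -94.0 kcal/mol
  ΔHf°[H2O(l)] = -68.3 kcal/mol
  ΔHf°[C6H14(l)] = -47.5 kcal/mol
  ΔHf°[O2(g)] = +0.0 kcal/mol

Products: 2·(+3.0) + 6·(-68.3) = -403.8
Reactants: 2·(-94.0) + 1·(+0.0) + 2·(-47.5) = -283.0
ΔH_rxn = (-403.8) − (-283.0) = -120.8 kcal/mol

ΔH_rxn = -120.8 kcal/mol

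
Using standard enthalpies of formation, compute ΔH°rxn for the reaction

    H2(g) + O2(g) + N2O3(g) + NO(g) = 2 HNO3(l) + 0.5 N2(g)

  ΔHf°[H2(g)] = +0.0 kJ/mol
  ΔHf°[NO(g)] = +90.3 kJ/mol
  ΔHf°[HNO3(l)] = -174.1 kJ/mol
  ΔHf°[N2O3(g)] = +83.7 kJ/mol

ΔH°rxn = -522.2 kJ/mol

Products: 2·(-174.1) + 1/2·(+0.0) = -348.2
Reactants: 1·(+0.0) + 1·(+0.0) + 1·(+83.7) + 1·(+90.3) = +174.0
ΔH°rxn = (-348.2) − (+174.0) = -522.2 kJ/mol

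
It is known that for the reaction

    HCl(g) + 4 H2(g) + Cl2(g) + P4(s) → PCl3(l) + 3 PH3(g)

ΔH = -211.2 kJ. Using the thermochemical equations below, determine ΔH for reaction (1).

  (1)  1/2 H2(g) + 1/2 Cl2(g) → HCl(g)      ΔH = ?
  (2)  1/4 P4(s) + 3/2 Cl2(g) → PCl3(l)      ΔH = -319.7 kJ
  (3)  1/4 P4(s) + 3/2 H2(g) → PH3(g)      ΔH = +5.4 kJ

(1) reversed: contributes −x
(2) as written: -319.7 kJ
(3) × 3: (3)·(+5.4) = +16.2 kJ
-211.2 = (-319.7) + (+16.2) − x
x = (-211.2 − (-303.5)) / (-1) = -92.3 kJ

ΔH = -92.3 kJ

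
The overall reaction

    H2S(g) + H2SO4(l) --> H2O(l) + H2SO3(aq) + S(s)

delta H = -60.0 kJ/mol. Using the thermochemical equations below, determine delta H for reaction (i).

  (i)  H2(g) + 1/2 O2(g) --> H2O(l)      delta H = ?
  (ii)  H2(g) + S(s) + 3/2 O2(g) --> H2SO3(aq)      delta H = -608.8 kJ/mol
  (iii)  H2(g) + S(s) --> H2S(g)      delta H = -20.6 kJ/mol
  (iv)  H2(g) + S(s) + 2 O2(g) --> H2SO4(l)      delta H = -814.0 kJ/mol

delta H = -285.8 kJ/mol

(i) as written (H2O(l) already on the product side): contributes x
(ii) as written (H2SO3(aq) already on the product side): -608.8 kJ/mol
(iii) reversed (reverse to put H2S(g) on the reactant side): +20.6 kJ/mol
(iv) reversed (H2SO4(l) must end up as a reactant): +814.0 kJ/mol
-60.0 = (-608.8) + (+20.6) + (+814.0) + x
x = (-60.0 − (+225.8)) / (1) = -285.8 kJ/mol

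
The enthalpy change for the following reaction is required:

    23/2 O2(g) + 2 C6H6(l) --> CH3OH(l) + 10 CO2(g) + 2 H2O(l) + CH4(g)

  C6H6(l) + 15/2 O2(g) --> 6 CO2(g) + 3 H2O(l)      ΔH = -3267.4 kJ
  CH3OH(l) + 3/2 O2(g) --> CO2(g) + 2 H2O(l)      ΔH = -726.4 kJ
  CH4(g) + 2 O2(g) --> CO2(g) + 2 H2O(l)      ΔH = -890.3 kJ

equation 1 × 2 (scale by 2 for the 2 C6H6(l)): (2)·(-3267.4) = -6534.8 kJ
equation 2 reversed (CH3OH(l) must end up as a product): +726.4 kJ
equation 3 reversed (CH4(g) must end up as a product): +890.3 kJ
ΔH = (-6534.8) + (+726.4) + (+890.3) = -4918.1 kJ

ΔH = -4918.1 kJ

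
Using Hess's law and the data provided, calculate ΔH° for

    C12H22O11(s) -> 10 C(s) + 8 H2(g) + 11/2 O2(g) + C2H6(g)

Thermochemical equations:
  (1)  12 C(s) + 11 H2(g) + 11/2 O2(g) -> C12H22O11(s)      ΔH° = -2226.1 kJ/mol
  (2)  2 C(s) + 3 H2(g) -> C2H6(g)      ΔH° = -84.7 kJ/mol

(1) reversed: +2226.1 kJ/mol
(2) as written: -84.7 kJ/mol
Since enthalpy is a state function, ΔH° = (-1)·(-2226.1) + (1)·(-84.7) = 2141.4 kJ/mol

ΔH° = 2141.4 kJ/mol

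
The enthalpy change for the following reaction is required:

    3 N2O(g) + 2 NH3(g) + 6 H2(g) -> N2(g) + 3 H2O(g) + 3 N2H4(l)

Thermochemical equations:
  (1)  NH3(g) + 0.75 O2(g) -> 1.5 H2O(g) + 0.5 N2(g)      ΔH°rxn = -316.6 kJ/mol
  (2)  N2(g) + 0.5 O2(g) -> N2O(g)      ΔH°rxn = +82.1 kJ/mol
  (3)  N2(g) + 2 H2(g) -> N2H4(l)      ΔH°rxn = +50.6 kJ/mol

ΔH°rxn = -727.7 kJ/mol

(1) × 2: (2)·(-316.6) = -633.2 kJ/mol
(2) reversed and × 3: (-3)·(+82.1) = -246.3 kJ/mol
(3) × 3: (3)·(+50.6) = +151.8 kJ/mol
ΔH°rxn = (-633.2) + (-246.3) + (+151.8) = -727.7 kJ/mol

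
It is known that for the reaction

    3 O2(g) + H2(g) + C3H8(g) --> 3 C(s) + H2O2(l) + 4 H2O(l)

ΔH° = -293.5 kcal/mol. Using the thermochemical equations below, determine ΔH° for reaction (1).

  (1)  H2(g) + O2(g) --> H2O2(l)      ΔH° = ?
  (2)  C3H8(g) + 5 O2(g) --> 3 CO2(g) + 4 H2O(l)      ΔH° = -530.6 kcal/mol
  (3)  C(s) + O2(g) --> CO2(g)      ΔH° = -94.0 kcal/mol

ΔH° = -44.9 kcal/mol

(1) as written: contributes x
(2) as written: -530.6 kcal/mol
(3) reversed and × 3: (-3)·(-94.0) = +282.0 kcal/mol
-293.5 = (-530.6) + (+282.0) + x
x = (-293.5 − (-248.6)) / (1) = -44.9 kcal/mol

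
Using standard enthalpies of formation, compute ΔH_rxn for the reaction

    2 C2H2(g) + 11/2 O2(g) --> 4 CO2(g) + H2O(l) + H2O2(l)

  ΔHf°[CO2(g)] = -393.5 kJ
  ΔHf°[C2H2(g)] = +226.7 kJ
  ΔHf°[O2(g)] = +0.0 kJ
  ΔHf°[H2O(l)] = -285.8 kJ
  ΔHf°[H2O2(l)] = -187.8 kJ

ΔH_rxn = -2501.0 kJ

Products: 4·(-393.5) + 1·(-285.8) + 1·(-187.8) = -2047.6
Reactants: 2·(+226.7) + 11/2·(+0.0) = +453.4
ΔH_rxn = (-2047.6) − (+453.4) = -2501.0 kJ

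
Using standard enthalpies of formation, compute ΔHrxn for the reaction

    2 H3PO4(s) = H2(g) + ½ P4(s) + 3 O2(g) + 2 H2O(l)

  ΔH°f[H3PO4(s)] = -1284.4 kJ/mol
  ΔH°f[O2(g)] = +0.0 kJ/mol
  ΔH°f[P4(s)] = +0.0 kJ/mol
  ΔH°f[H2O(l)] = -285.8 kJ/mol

Products: 1·(+0.0) + 1/2·(+0.0) + 3·(+0.0) + 2·(-285.8) = -571.6
Reactants: 2·(-1284.4) = -2568.8
ΔHrxn = (-571.6) − (-2568.8) = 1997.2 kJ/mol

ΔHrxn = 1997.2 kJ/mol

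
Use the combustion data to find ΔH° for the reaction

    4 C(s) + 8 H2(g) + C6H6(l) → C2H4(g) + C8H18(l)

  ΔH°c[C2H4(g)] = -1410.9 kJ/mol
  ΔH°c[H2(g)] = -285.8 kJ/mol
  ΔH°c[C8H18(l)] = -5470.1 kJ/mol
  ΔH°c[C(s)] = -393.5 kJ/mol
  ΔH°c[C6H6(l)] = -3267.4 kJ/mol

ΔH° = -246.8 kJ/mol

With combustion enthalpies, reactants minus products:
= [4·(-393.5) + 8·(-285.8) + 1·(-3267.4)] − [1·(-1410.9) + 1·(-5470.1)]
= -246.8 kJ/mol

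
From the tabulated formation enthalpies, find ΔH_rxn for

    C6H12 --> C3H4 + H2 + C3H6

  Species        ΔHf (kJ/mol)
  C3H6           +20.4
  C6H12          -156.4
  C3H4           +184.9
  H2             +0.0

Products: 1·(+184.9) + 1·(+0.0) + 1·(+20.4) = +205.3
Reactants: 1·(-156.4) = -156.4
ΔH_rxn = (+205.3) − (-156.4) = 361.7 kJ/mol

ΔH_rxn = 361.7 kJ/mol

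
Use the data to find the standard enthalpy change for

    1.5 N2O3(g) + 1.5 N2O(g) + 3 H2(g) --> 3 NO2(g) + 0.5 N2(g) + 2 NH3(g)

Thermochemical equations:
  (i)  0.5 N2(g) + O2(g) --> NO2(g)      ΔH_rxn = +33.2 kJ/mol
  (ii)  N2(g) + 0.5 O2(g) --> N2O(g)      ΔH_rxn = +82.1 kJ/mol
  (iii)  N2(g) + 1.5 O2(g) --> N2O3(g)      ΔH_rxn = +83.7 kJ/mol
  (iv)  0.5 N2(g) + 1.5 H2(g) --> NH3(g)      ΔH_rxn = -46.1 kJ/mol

(i) × 3: (3)·(+33.2) = +99.6 kJ/mol
(ii) reversed and × 3/2: (-3/2)·(+82.1) = -123.15 kJ/mol
(iii) reversed and × 3/2: (-3/2)·(+83.7) = -125.55 kJ/mol
(iv) × 2: (2)·(-46.1) = -92.2 kJ/mol
Summing the manipulated equations, ΔH_rxn = (+99.6) + (-123.15) + (-125.55) + (-92.2) = -241.3 kJ/mol

ΔH_rxn = -241.3 kJ/mol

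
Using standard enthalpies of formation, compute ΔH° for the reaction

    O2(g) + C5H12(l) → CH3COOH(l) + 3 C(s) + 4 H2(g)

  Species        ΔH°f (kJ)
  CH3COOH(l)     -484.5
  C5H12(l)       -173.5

ΔH°rxn = Σ nΔHf°(products) − Σ nΔHf°(reactants).
Products: 1·(-484.5) + 3·(+0.0) + 4·(+0.0) = -484.5
Reactants: 1·(+0.0) + 1·(-173.5) = -173.5
ΔH° = (-484.5) − (-173.5) = -311.0 kJ

ΔH° = -311.0 kJ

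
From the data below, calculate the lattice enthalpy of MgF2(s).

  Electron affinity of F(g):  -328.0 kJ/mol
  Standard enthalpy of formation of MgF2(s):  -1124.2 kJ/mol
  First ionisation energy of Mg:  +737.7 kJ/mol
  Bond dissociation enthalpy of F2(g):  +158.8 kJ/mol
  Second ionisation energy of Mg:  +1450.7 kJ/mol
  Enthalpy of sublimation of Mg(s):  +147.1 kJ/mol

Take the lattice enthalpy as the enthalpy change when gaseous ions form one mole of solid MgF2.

ΔHf° = 1·ΔHsub + 1·(ΣIE) + 1·D(F2) + 2·EA + U
-1124.2 = 1·(+147.1) + 1·(+2188.4) + 1·(+158.8) + 2·(-328.0) + U
U = -1124.2 − (+1838.3) = -2962.5 kJ/mol

U = -2962.5 kJ/mol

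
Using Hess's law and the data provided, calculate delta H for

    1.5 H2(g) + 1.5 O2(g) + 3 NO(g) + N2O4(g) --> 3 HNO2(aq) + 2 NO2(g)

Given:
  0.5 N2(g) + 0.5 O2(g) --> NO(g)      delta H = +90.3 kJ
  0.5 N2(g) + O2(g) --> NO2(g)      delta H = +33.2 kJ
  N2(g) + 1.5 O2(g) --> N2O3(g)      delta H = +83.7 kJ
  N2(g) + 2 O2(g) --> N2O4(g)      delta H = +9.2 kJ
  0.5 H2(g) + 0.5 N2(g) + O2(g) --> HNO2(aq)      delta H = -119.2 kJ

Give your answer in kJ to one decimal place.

delta H = -571.3 kJ

equation 1 reversed and × 3: (-3)·(+90.3) = -270.9 kJ
equation 2 × 2: (2)·(+33.2) = +66.4 kJ
equation 3: not needed.
equation 4 reversed: -9.2 kJ
equation 5 × 3: (3)·(-119.2) = -357.6 kJ
Summing the manipulated equations, delta H = (-270.9) + (+66.4) + (-9.2) + (-357.6) = -571.3 kJ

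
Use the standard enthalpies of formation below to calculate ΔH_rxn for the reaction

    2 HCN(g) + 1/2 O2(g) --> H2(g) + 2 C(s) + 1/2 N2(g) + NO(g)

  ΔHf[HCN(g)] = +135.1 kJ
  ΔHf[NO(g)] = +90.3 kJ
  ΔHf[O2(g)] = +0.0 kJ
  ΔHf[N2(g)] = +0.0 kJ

ΔH_rxn = -179.9 kJ

Products: 1·(+0.0) + 2·(+0.0) + 1/2·(+0.0) + 1·(+90.3) = +90.3
Reactants: 2·(+135.1) + 1/2·(+0.0) = +270.2
ΔH_rxn = (+90.3) − (+270.2) = -179.9 kJ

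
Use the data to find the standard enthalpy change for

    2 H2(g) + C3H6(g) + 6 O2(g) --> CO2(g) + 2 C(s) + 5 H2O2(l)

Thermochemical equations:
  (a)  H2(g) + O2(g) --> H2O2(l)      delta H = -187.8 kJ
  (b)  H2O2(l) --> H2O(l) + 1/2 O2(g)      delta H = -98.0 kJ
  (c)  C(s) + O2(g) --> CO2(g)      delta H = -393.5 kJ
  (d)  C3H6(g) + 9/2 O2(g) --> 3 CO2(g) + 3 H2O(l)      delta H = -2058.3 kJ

delta H = -1352.9 kJ

(a) × 2 (×2 to match 2 H2(g) in the target): (2)·(-187.8) = -375.6 kJ
(b) reversed and × 3: (-3)·(-98.0) = +294.0 kJ
(c) reversed and × 2 (reverse to put C(s) on the product side; scale by 2 for the 2 C(s)): (-2)·(-393.5) = +787.0 kJ
(d) as written (C3H6(g) already on the reactant side): -2058.3 kJ
delta H = (2)·(-187.8) + (-3)·(-98.0) + (-2)·(-393.5) + (1)·(-2058.3) = -1352.9 kJ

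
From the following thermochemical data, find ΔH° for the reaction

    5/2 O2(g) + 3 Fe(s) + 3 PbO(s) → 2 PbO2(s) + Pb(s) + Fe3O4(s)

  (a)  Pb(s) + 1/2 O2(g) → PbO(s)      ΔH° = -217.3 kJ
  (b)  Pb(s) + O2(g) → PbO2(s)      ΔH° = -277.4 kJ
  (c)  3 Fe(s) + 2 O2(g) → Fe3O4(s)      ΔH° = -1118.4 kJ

ΔH° = -1021.3 kJ

(a) reversed and × 3: (-3)·(-217.3) = +651.9 kJ
(b) × 2: (2)·(-277.4) = -554.8 kJ
(c) as written: -1118.4 kJ
Summing the manipulated equations, ΔH° = (+651.9) + (-554.8) + (-1118.4) = -1021.3 kJ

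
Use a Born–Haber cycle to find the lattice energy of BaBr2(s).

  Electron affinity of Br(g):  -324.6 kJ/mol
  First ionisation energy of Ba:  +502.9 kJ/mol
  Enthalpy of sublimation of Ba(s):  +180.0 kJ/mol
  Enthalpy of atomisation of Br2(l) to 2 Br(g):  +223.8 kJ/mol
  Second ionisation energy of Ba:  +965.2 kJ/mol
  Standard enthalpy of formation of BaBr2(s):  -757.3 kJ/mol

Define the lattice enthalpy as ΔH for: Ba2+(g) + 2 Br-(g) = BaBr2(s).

U = -1980.0 kJ/mol

ΔHf° = 1·ΔHsub + 1·(ΣIE) + 1·D(Br2) + 2·EA + U
-757.3 = 1·(+180.0) + 1·(+1468.1) + 1·(+223.8) + 2·(-324.6) + U
U = -757.3 − (+1222.7) = -1980.0 kJ/mol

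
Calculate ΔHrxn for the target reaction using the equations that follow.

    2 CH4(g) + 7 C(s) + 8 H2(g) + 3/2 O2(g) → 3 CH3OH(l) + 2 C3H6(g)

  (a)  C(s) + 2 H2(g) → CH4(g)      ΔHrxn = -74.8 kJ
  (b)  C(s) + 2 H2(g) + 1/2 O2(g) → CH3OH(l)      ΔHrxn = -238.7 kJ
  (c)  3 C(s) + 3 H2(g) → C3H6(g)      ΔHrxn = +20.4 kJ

ΔHrxn = -525.7 kJ

(a) reversed and × 2 (reverse to put CH4(g) on the reactant side; scale by 2 for the 2 CH4(g)): (-2)·(-74.8) = +149.6 kJ
(b) × 3 (×3 to match 3 CH3OH(l) in the target): (3)·(-238.7) = -716.1 kJ
(c) × 2 (×2 to match 2 C3H6(g) in the target): (2)·(+20.4) = +40.8 kJ
ΔHrxn = (-2)·(-74.8) + (3)·(-238.7) + (2)·(+20.4) = -525.7 kJ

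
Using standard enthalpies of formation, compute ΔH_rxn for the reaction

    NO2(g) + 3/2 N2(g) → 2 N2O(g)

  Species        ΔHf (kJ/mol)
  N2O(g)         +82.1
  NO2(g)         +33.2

ΔH_rxn = 131.0 kJ/mol

Products: 2·(+82.1) = +164.2
Reactants: 1·(+33.2) + 3/2·(+0.0) = +33.2
ΔH_rxn = (+164.2) − (+33.2) = 131.0 kJ/mol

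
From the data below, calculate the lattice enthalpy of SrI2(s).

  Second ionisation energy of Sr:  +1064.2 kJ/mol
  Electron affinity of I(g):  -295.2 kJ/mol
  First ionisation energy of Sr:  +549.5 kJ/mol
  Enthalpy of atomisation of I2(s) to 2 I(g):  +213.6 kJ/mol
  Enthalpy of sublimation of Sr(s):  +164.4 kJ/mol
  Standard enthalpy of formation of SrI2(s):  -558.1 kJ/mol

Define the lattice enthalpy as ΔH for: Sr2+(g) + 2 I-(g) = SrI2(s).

ΔHf° = 1·ΔHsub + 1·(ΣIE) + 1·D(I2) + 2·EA + U
-558.1 = 1·(+164.4) + 1·(+1613.7) + 1·(+213.6) + 2·(-295.2) + U
U = -558.1 − (+1401.3) = -1959.4 kJ/mol

U = -1959.4 kJ/mol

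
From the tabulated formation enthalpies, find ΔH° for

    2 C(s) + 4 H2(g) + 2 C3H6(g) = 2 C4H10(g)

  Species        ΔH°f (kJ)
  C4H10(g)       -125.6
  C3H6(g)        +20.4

ΔH° = -292.0 kJ

ΔH°rxn = Σ nΔHf°(products) − Σ nΔHf°(reactants).
Products: 2·(-125.6) = -251.2
Reactants: 2·(+0.0) + 4·(+0.0) + 2·(+20.4) = +40.8
ΔH° = (-251.2) − (+40.8) = -292.0 kJ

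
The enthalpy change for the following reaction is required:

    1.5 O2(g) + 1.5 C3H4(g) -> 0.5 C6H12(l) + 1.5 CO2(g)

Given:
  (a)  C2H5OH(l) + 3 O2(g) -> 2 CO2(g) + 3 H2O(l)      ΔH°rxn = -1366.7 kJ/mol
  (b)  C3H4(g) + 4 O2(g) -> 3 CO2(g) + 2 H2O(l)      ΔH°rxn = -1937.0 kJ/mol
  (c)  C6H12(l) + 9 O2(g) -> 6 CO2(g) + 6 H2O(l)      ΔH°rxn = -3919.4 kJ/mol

(a): not needed.
(b) × 3/2: (3/2)·(-1937.0) = -2905.5 kJ/mol
(c) reversed and × 1/2: (-1/2)·(-3919.4) = +1959.7 kJ/mol
Combining the equations, ΔH°rxn = (-2905.5) + (+1959.7) = -945.8 kJ/mol

ΔH°rxn = -945.8 kJ/mol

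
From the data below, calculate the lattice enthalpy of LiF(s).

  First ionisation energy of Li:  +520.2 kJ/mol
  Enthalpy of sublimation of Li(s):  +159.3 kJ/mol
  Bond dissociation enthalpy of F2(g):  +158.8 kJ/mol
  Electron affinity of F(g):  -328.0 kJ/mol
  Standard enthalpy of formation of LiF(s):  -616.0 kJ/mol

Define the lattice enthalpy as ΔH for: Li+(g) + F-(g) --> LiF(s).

ΔHf° = 1·ΔHsub + 1·(ΣIE) + 1/2·D(F2) + 1·EA + U
-616.0 = 1·(+159.3) + 1·(+520.2) + 1/2·(+158.8) + 1·(-328.0) + U
U = -616.0 − (+430.9) = -1046.9 kJ/mol

U = -1046.9 kJ/mol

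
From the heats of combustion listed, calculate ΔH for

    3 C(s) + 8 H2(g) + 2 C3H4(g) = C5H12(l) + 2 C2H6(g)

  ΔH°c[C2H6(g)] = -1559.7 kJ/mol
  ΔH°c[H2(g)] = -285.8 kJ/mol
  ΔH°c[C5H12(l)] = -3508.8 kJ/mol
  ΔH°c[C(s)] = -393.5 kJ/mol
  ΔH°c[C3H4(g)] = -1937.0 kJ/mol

With combustion enthalpies, reactants minus products:
= [3·(-393.5) + 8·(-285.8) + 2·(-1937.0)] − [1·(-3508.8) + 2·(-1559.7)]
= -712.7 kJ/mol

ΔH = -712.7 kJ/mol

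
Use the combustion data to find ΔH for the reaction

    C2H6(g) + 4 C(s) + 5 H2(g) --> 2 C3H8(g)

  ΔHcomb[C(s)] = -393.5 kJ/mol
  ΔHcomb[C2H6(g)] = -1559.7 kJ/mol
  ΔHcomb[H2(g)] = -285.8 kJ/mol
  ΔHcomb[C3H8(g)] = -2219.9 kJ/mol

ΔH = -122.9 kJ/mol

With combustion enthalpies, reactants minus products:
= [1·(-1559.7) + 4·(-393.5) + 5·(-285.8)] − [2·(-2219.9)]
= -122.9 kJ/mol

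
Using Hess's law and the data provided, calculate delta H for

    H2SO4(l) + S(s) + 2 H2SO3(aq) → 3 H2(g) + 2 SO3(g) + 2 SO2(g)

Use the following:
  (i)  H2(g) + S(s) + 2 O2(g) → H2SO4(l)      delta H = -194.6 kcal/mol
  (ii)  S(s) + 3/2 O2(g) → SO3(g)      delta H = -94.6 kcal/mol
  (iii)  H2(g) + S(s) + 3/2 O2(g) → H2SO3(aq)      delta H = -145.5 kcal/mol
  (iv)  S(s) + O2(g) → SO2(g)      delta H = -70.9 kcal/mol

(i) reversed (H2SO4(l) must end up as a reactant): +194.6 kcal/mol
(ii) × 2 (scale by 2 for the 2 SO3(g)): (2)·(-94.6) = -189.2 kcal/mol
(iii) reversed and × 2 (H2SO3(aq) must end up as a reactant; ×2 to match 2 H2SO3(aq) in the target): (-2)·(-145.5) = +291.0 kcal/mol
(iv) × 2 (scale by 2 for the 2 SO2(g)): (2)·(-70.9) = -141.8 kcal/mol
delta H = (-1)·(-194.6) + (2)·(-94.6) + (-2)·(-145.5) + (2)·(-70.9) = 154.6 kcal/mol

delta H = 154.6 kcal/mol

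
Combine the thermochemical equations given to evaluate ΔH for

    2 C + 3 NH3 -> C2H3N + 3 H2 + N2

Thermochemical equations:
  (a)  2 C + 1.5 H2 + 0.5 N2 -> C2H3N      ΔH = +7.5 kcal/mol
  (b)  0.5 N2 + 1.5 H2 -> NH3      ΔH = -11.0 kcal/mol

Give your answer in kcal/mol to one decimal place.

ΔH = 40.5 kcal/mol

(a) as written: +7.5 kcal/mol
(b) reversed and × 3: (-3)·(-11.0) = +33.0 kcal/mol
Summing the manipulated equations, ΔH = (1)·(+7.5) + (-3)·(-11.0) = 40.5 kcal/mol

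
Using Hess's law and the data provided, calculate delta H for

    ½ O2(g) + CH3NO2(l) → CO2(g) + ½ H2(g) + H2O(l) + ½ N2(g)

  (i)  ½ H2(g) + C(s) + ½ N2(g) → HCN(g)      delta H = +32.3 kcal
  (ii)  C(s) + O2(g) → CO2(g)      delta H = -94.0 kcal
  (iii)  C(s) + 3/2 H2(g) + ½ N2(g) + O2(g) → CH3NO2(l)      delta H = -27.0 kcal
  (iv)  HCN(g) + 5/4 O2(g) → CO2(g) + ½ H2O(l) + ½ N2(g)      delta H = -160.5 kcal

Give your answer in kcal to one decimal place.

delta H = -135.4 kcal

(i) × 2: (2)·(+32.3) = +64.6 kcal
(ii) reversed: +94.0 kcal
(iii) reversed: +27.0 kcal
(iv) × 2: (2)·(-160.5) = -321.0 kcal
delta H = (+64.6) + (+94.0) + (+27.0) + (-321.0) = -135.4 kcal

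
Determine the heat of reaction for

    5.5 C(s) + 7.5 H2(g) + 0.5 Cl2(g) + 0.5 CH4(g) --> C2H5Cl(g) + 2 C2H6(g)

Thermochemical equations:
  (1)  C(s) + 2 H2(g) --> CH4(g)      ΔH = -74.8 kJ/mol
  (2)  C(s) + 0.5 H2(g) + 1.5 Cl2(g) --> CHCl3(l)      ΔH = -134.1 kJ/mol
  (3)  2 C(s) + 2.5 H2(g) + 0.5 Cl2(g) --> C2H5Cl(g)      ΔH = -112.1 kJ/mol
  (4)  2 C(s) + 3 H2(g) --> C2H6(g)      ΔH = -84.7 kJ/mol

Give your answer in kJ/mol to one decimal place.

(1) reversed and × 1/2 (reverse to put CH4(g) on the reactant side; scale by 1/2 for the 1/2 CH4(g)): (-1/2)·(-74.8) = +37.4 kJ/mol
(2): not needed (CHCl3(l) appears nowhere else).
(3) as written (C2H5Cl(g) already on the product side): -112.1 kJ/mol
(4) × 2 (scale by 2 for the 2 C2H6(g)): (2)·(-84.7) = -169.4 kJ/mol
ΔH = (+37.4) + (-112.1) + (-169.4) = -244.1 kJ/mol

ΔH = -244.1 kJ/mol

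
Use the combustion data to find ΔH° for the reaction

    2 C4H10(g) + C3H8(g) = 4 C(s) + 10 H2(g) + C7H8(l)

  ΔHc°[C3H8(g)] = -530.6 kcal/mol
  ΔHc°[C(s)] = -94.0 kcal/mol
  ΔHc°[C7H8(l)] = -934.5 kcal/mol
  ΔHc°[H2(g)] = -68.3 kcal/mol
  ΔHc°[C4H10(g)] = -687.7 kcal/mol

Using ΔH = Σ nΔHc°(reactants) − Σ nΔHc°(products):
= [2·(-687.7) + 1·(-530.6)] − [4·(-94.0) + 10·(-68.3) + 1·(-934.5)]
= 87.5 kcal/mol

ΔH° = 87.5 kcal/mol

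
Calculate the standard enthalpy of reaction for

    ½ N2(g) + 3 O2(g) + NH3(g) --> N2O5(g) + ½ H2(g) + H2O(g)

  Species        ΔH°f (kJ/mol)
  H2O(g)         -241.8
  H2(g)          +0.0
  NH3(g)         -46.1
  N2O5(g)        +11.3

ΔH°rxn = -184.4 kJ/mol

Products: 1·(+11.3) + 1/2·(+0.0) + 1·(-241.8) = -230.5
Reactants: 1/2·(+0.0) + 3·(+0.0) + 1·(-46.1) = -46.1
ΔH°rxn = (-230.5) − (-46.1) = -184.4 kJ/mol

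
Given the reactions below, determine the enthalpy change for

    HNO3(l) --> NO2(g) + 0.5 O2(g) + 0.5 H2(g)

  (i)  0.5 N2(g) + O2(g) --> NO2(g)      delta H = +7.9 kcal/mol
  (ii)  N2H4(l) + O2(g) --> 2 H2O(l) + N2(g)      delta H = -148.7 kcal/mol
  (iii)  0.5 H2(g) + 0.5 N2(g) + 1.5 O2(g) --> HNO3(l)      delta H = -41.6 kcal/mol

(i) as written (NO2(g) already on the product side): +7.9 kcal/mol
(ii): not needed (N2H4(l) appears nowhere else).
(iii) reversed (reverse to put HNO3(l) on the reactant side): +41.6 kcal/mol
delta H = (+7.9) + (+41.6) = 49.5 kcal/mol

delta H = 49.5 kcal/mol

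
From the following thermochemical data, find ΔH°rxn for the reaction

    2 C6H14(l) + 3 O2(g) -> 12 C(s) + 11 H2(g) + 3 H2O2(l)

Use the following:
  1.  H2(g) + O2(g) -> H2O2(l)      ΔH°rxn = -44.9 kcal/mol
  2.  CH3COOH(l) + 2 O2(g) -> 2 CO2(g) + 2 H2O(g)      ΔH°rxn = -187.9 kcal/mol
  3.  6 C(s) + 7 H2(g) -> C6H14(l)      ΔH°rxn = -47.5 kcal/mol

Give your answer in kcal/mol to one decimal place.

ΔH°rxn = -39.7 kcal/mol

eq. 1 × 3 (scale by 3 for the 3 H2O2(l)): (3)·(-44.9) = -134.7 kcal/mol
eq. 2: not needed (CH3COOH(l) appears nowhere else).
eq. 3 reversed and × 2 (C6H14(l) must end up as a reactant; scale by 2 for the 2 C6H14(l)): (-2)·(-47.5) = +95.0 kcal/mol
By Hess's law, ΔH°rxn = (-134.7) + (+95.0) = -39.7 kcal/mol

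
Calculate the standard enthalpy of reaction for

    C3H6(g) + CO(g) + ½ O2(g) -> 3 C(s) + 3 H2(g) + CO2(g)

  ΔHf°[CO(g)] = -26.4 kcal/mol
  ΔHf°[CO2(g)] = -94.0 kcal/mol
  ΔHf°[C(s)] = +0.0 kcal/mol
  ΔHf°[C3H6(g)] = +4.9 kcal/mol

ΔH° = -72.5 kcal/mol

Products: 3·(+0.0) + 3·(+0.0) + 1·(-94.0) = -94.0
Reactants: 1·(+4.9) + 1·(-26.4) + 1/2·(+0.0) = -21.5
ΔH° = (-94.0) − (-21.5) = -72.5 kcal/mol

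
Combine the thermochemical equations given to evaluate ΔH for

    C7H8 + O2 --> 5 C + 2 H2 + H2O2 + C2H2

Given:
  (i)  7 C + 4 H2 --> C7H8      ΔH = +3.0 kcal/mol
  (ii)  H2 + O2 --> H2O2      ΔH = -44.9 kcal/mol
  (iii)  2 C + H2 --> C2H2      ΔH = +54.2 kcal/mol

(i) reversed: -3.0 kcal/mol
(ii) as written: -44.9 kcal/mol
(iii) as written: +54.2 kcal/mol
ΔH = (-3.0) + (-44.9) + (+54.2) = 6.3 kcal/mol

ΔH = 6.3 kcal/mol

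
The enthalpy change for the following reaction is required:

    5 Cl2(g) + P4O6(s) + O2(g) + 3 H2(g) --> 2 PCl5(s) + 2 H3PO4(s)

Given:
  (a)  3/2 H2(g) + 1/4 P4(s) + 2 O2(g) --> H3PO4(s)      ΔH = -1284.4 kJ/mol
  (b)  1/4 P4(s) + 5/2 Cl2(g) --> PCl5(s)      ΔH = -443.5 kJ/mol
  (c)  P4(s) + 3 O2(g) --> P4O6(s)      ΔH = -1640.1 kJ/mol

(a) × 2: (2)·(-1284.4) = -2568.8 kJ/mol
(b) × 2: (2)·(-443.5) = -887.0 kJ/mol
(c) reversed: +1640.1 kJ/mol
ΔH = (-2568.8) + (-887.0) + (+1640.1) = -1815.7 kJ/mol

ΔH = -1815.7 kJ/mol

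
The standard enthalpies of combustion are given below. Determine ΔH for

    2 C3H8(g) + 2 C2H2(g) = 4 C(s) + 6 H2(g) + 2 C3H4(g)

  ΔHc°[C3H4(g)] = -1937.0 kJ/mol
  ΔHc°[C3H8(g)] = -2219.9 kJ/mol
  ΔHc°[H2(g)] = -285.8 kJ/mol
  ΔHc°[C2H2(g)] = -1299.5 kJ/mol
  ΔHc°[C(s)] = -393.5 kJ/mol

ΔH = 124.0 kJ/mol

With combustion enthalpies, reactants minus products:
= [2·(-2219.9) + 2·(-1299.5)] − [4·(-393.5) + 6·(-285.8) + 2·(-1937.0)]
= 124.0 kJ/mol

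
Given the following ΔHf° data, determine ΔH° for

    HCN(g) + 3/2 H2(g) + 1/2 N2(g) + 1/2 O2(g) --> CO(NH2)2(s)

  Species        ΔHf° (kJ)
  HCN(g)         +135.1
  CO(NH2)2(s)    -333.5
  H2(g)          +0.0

Products: 1·(-333.5) = -333.5
Reactants: 1·(+135.1) + 3/2·(+0.0) + 1/2·(+0.0) + 1/2·(+0.0) = +135.1
ΔH° = (-333.5) − (+135.1) = -468.6 kJ

ΔH° = -468.6 kJ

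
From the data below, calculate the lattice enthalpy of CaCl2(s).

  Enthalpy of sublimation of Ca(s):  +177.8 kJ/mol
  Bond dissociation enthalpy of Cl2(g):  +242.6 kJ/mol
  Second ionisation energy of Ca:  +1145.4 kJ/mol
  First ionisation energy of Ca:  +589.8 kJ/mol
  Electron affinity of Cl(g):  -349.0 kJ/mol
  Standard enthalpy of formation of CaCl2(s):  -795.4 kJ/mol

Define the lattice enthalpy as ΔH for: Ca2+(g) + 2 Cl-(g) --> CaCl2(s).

U = -2253.0 kJ/mol

ΔHf° = 1·ΔHsub + 1·(ΣIE) + 1·D(Cl2) + 2·EA + U
-795.4 = 1·(+177.8) + 1·(+1735.2) + 1·(+242.6) + 2·(-349.0) + U
U = -795.4 − (+1457.6) = -2253.0 kJ/mol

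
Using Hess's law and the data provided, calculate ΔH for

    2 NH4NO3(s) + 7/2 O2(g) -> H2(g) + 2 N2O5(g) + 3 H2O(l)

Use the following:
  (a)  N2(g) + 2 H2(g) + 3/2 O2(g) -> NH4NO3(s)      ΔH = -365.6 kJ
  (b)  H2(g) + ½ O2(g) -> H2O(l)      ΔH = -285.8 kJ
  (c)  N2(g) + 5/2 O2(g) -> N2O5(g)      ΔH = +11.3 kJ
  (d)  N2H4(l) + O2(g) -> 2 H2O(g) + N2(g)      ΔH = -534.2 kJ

ΔH = -103.6 kJ

(a) reversed and × 2: (-2)·(-365.6) = +731.2 kJ
(b) × 3: (3)·(-285.8) = -857.4 kJ
(c) × 2: (2)·(+11.3) = +22.6 kJ
(d): not needed.
ΔH = (-2)·(-365.6) + (3)·(-285.8) + (2)·(+11.3) = -103.6 kJ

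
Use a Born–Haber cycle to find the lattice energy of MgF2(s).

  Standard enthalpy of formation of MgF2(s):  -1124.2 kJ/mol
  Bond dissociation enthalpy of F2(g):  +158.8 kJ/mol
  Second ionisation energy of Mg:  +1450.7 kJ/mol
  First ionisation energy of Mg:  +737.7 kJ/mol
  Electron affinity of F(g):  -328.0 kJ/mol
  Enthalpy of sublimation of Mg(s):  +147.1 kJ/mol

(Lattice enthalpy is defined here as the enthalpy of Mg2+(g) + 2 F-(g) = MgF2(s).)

U = -2962.5 kJ/mol

ΔHf° = 1·ΔHsub + 1·(ΣIE) + 1·D(F2) + 2·EA + U
-1124.2 = 1·(+147.1) + 1·(+2188.4) + 1·(+158.8) + 2·(-328.0) + U
U = -1124.2 − (+1838.3) = -2962.5 kJ/mol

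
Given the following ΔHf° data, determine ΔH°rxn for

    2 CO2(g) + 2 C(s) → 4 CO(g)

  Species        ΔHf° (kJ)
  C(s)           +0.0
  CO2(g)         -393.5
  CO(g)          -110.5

ΔH°rxn = 345.0 kJ

ΔH°rxn = Σ nΔHf°(products) − Σ nΔHf°(reactants).
Products: 4·(-110.5) = -442.0
Reactants: 2·(-393.5) + 2·(+0.0) = -787.0
ΔH°rxn = (-442.0) − (-787.0) = 345.0 kJ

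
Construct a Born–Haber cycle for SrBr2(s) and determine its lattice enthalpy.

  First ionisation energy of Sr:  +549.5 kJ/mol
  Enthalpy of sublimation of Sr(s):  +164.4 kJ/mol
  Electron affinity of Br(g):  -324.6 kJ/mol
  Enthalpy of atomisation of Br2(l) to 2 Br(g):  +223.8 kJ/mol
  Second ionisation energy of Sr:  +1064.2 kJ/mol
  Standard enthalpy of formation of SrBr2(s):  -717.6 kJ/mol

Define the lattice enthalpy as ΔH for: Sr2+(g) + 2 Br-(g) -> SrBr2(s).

ΔHf° = 1·ΔHsub + 1·(ΣIE) + 1·D(Br2) + 2·EA + U
-717.6 = 1·(+164.4) + 1·(+1613.7) + 1·(+223.8) + 2·(-324.6) + U
U = -717.6 − (+1352.7) = -2070.3 kJ/mol

U = -2070.3 kJ/mol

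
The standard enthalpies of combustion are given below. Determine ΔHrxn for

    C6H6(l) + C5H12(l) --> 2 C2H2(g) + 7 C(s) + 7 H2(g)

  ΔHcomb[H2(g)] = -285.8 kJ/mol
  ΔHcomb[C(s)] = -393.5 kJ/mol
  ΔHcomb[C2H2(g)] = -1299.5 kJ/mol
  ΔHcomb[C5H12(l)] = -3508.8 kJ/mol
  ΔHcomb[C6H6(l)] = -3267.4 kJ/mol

ΔHrxn = 577.9 kJ/mol

With combustion enthalpies, reactants minus products:
= [1·(-3267.4) + 1·(-3508.8)] − [2·(-1299.5) + 7·(-393.5) + 7·(-285.8)]
= 577.9 kJ/mol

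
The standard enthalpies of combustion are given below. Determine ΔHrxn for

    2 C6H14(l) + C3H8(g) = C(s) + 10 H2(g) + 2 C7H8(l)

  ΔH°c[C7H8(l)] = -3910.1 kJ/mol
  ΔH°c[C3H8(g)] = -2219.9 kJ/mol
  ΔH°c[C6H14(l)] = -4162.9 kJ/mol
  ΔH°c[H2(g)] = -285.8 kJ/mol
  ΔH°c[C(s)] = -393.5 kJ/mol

With combustion enthalpies, reactants minus products:
= [2·(-4162.9) + 1·(-2219.9)] − [1·(-393.5) + 10·(-285.8) + 2·(-3910.1)]
= 526.0 kJ/mol

ΔHrxn = 526.0 kJ/mol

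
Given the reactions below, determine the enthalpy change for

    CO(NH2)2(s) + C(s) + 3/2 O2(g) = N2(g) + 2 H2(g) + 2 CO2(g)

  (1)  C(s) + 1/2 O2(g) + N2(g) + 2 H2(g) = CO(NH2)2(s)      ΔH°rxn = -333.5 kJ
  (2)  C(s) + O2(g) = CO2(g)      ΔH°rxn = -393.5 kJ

(1) reversed: +333.5 kJ
(2) × 2: (2)·(-393.5) = -787.0 kJ
ΔH°rxn = (-1)·(-333.5) + (2)·(-393.5) = -453.5 kJ

ΔH°rxn = -453.5 kJ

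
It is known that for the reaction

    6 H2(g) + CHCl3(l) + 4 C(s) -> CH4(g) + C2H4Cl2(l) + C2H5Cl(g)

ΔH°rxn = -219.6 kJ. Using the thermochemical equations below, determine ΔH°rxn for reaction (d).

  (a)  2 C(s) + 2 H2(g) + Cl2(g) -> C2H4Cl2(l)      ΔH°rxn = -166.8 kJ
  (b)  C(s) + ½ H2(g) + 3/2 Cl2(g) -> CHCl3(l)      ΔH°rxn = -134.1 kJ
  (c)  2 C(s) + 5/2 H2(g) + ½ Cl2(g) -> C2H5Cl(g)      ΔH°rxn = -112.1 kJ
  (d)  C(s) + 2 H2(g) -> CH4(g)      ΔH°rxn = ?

ΔH°rxn = -74.8 kJ

(a) as written: -166.8 kJ
(b) reversed: +134.1 kJ
(c) as written: -112.1 kJ
(d) as written: contributes x
-219.6 = (-166.8) + (+134.1) + (-112.1) + x
x = (-219.6 − (-144.8)) / (1) = -74.8 kJ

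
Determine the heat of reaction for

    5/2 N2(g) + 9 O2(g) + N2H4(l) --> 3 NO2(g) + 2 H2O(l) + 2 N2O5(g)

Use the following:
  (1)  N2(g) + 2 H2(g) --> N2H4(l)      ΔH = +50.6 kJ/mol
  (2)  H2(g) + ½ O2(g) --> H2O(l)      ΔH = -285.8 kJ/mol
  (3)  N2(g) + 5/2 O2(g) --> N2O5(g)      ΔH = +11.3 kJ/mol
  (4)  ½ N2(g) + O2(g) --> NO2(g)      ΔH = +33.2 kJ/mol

ΔH = -500.0 kJ/mol

(1) reversed: -50.6 kJ/mol
(2) × 2: (2)·(-285.8) = -571.6 kJ/mol
(3) × 2: (2)·(+11.3) = +22.6 kJ/mol
(4) × 3: (3)·(+33.2) = +99.6 kJ/mol
ΔH = (-1)·(+50.6) + (2)·(-285.8) + (2)·(+11.3) + (3)·(+33.2) = -500.0 kJ/mol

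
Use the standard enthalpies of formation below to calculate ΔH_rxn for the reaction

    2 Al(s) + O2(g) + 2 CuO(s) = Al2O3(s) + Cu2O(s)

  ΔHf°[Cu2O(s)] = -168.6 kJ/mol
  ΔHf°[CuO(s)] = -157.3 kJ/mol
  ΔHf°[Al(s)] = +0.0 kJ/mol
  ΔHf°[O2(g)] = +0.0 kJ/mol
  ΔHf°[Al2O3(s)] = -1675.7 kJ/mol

ΔH_rxn = -1529.7 kJ/mol

Products: 1·(-1675.7) + 1·(-168.6) = -1844.3
Reactants: 2·(+0.0) + 1·(+0.0) + 2·(-157.3) = -314.6
ΔH_rxn = (-1844.3) − (-314.6) = -1529.7 kJ/mol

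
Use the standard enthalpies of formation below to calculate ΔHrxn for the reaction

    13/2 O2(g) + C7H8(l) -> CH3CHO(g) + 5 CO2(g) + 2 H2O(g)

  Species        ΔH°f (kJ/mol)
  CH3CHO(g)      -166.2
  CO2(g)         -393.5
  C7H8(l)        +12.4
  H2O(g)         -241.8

ΔHrxn = -2629.7 kJ/mol

Products: 1·(-166.2) + 5·(-393.5) + 2·(-241.8) = -2617.3
Reactants: 13/2·(+0.0) + 1·(+12.4) = +12.4
ΔHrxn = (-2617.3) − (+12.4) = -2629.7 kJ/mol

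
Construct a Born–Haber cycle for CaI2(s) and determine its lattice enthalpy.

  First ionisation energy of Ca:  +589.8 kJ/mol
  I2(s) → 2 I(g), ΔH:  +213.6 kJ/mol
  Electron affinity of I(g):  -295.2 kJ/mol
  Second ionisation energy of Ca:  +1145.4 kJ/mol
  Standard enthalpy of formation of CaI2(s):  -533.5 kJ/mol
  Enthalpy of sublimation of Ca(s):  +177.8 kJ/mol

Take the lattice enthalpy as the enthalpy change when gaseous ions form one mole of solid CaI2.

U = -2069.7 kJ/mol

ΔHf° = 1·ΔHsub + 1·(ΣIE) + 1·D(I2) + 2·EA + U
-533.5 = 1·(+177.8) + 1·(+1735.2) + 1·(+213.6) + 2·(-295.2) + U
U = -533.5 − (+1536.2) = -2069.7 kJ/mol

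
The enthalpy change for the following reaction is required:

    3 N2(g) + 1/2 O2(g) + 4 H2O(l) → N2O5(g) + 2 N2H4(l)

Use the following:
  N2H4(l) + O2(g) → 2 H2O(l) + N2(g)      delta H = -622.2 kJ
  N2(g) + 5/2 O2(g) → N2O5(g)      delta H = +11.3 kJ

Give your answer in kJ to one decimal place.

delta H = 1255.7 kJ

equation 1 reversed and × 2: (-2)·(-622.2) = +1244.4 kJ
equation 2 as written: +11.3 kJ
delta H = (+1244.4) + (+11.3) = 1255.7 kJ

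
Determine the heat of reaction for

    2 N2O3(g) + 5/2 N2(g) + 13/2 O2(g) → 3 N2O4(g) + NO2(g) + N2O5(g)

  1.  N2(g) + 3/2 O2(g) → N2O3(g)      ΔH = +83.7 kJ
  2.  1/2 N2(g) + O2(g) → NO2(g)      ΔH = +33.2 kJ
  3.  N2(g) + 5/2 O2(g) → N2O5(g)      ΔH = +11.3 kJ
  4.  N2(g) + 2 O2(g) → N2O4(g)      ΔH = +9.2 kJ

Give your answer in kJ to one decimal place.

eq. 1 reversed and × 2 (reverse to put N2O3(g) on the reactant side; ×2 to match 2 N2O3(g) in the target): (-2)·(+83.7) = -167.4 kJ
eq. 2 as written (NO2(g) already on the product side): +33.2 kJ
eq. 3 as written (N2O5(g) already on the product side): +11.3 kJ
eq. 4 × 3 (scale by 3 for the 3 N2O4(g)): (3)·(+9.2) = +27.6 kJ
Since enthalpy is a state function, ΔH = (-2)·(+83.7) + (1)·(+33.2) + (1)·(+11.3) + (3)·(+9.2) = -95.3 kJ

ΔH = -95.3 kJ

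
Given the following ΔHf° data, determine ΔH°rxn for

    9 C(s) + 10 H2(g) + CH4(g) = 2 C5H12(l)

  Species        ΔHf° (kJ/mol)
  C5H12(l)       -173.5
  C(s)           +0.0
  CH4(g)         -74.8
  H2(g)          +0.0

ΔH°rxn = -272.2 kJ/mol

ΔH°rxn = Σ nΔHf°(products) − Σ nΔHf°(reactants).
Products: 2·(-173.5) = -347.0
Reactants: 9·(+0.0) + 10·(+0.0) + 1·(-74.8) = -74.8
ΔH°rxn = (-347.0) − (-74.8) = -272.2 kJ/mol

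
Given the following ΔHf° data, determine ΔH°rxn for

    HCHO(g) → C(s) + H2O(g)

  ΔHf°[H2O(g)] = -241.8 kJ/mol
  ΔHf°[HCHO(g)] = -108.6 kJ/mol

ΔH°rxn = -133.2 kJ/mol

Products: 1·(+0.0) + 1·(-241.8) = -241.8
Reactants: 1·(-108.6) = -108.6
ΔH°rxn = (-241.8) − (-108.6) = -133.2 kJ/mol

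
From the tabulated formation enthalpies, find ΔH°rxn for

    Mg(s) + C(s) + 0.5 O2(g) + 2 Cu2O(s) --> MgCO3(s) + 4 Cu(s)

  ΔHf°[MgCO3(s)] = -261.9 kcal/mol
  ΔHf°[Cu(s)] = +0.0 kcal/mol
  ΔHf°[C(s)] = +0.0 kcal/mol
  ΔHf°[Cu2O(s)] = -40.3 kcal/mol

ΔH°rxn = -181.3 kcal/mol

Products: 1·(-261.9) + 4·(+0.0) = -261.9
Reactants: 1·(+0.0) + 1·(+0.0) + 1/2·(+0.0) + 2·(-40.3) = -80.6
ΔH°rxn = (-261.9) − (-80.6) = -181.3 kcal/mol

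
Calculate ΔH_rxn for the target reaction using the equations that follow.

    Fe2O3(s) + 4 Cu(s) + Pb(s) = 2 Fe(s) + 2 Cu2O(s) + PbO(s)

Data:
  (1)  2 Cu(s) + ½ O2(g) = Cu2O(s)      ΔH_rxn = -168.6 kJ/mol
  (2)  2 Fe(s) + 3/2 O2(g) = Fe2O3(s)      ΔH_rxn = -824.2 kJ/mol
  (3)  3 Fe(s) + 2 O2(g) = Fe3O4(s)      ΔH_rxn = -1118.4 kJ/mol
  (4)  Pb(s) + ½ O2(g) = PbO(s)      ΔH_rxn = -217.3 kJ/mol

(1) × 2 (scale by 2 for the 2 Cu2O(s)): (2)·(-168.6) = -337.2 kJ/mol
(2) reversed (reverse to put Fe2O3(s) on the reactant side): +824.2 kJ/mol
(3): not needed (Fe3O4(s) appears nowhere else).
(4) as written (PbO(s) already on the product side): -217.3 kJ/mol
ΔH_rxn = (2)·(-168.6) + (-1)·(-824.2) + (1)·(-217.3) = 269.7 kJ/mol

ΔH_rxn = 269.7 kJ/mol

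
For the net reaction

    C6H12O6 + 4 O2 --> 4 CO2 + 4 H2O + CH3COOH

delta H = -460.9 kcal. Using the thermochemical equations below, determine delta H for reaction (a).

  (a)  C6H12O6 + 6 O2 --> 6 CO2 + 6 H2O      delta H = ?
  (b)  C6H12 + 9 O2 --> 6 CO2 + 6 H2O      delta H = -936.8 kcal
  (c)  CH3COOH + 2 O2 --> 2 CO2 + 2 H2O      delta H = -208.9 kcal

delta H = -669.8 kcal

(a) as written (C6H12O6 already on the reactant side): contributes x
(b): not needed (C6H12 appears nowhere else).
(c) reversed (reverse to put CH3COOH on the product side): +208.9 kcal
-460.9 = (+208.9) + x
x = (-460.9 − (+208.9)) / (1) = -669.8 kcal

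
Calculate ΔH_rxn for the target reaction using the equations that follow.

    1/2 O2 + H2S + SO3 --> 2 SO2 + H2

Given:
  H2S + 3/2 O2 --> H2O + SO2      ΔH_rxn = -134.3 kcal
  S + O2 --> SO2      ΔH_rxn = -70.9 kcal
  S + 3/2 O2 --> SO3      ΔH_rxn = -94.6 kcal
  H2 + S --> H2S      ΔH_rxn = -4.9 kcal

ΔH_rxn = -42.3 kcal

equation 1: not needed.
equation 2 × 2: (2)·(-70.9) = -141.8 kcal
equation 3 reversed: +94.6 kcal
equation 4 reversed: +4.9 kcal
By Hess's law, ΔH_rxn = (2)·(-70.9) + (-1)·(-94.6) + (-1)·(-4.9) = -42.3 kcal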